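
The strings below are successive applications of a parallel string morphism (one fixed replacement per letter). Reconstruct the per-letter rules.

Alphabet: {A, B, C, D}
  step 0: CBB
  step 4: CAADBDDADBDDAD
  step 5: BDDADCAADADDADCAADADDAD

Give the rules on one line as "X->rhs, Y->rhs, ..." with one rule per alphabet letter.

A->D, B->CA, C->B, D->AD

  step 4 ⇒ step 5: CAADBDDADBDDAD ⇒ B·D·D·AD·CA·AD·AD·D·AD·CA·AD·AD·D·AD
    A ↦ D
    B ↦ CA
    C ↦ B
    D ↦ AD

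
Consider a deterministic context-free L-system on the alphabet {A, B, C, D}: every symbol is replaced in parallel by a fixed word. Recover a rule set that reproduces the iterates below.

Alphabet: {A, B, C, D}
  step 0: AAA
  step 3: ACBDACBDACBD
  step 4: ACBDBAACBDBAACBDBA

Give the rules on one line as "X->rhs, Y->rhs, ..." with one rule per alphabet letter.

A->AC, B->D, C->B, D->BA

  step 3 ⇒ step 4: ACBDACBDACBD ⇒ AC·B·D·BA·AC·B·D·BA·AC·B·D·BA
    A ↦ AC
    B ↦ D
    C ↦ B
    D ↦ BA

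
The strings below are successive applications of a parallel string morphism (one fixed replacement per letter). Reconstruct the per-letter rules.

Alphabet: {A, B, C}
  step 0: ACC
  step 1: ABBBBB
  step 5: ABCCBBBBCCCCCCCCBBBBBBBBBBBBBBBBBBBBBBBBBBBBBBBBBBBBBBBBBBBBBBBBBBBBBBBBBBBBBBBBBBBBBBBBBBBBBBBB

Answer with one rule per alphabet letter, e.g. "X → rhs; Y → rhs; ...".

A->AB, B->CC, C->BB

  step 0 ⇒ step 1: ACC ⇒ AB·BB·BB
    A ↦ AB
    C ↦ BB
    B ↦ CC  (constrained at step 1)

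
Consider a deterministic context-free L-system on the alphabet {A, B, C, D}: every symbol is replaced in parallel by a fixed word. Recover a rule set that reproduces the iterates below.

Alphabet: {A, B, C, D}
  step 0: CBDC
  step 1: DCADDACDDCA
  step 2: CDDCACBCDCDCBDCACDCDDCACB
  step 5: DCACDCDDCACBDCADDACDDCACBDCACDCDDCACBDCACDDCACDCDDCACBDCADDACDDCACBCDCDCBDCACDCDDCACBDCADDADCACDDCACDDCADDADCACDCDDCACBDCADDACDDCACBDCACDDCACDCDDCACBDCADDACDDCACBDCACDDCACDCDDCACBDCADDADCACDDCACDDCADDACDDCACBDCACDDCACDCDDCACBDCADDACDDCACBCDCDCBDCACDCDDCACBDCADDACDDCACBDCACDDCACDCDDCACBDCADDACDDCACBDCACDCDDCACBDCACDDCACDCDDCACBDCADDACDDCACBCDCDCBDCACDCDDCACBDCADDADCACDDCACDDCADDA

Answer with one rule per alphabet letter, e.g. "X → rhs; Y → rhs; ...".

  step 1 ⇒ step 2: DCADDACDDCA ⇒ CD·DCA·CB·CD·CD·CB·DCA·CD·CD·DCA·CB
    A ↦ CB
    C ↦ DCA
    D ↦ CD
  step 0 ⇒ step 1: CBDC ⇒ DCA·DDA·CD·DCA
    B ↦ DDA

A->CB, B->DDA, C->DCA, D->CD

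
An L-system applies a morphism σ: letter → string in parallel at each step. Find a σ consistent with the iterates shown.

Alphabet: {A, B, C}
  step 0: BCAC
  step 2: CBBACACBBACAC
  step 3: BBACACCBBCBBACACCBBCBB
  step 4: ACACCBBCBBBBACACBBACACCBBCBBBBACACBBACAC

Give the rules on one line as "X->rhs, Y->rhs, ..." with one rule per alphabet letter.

A->C, B->AC, C->BB

  step 3 ⇒ step 4: BBACACCBBCBBACACCBBCBB ⇒ AC·AC·C·BB·C·BB·BB·AC·AC·BB·AC·AC·C·BB·C·BB·BB·AC·AC·BB·AC·AC
    A ↦ C
    B ↦ AC
    C ↦ BB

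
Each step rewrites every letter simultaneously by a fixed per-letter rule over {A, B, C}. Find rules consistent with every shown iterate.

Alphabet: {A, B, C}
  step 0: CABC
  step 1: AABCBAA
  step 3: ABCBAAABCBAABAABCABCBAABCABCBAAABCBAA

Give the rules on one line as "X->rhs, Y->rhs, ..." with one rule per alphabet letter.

  step 0 ⇒ step 1: CABC ⇒ A·ABC·BA·A
    A ↦ ABC
    B ↦ BA
    C ↦ A

A->ABC, B->BA, C->A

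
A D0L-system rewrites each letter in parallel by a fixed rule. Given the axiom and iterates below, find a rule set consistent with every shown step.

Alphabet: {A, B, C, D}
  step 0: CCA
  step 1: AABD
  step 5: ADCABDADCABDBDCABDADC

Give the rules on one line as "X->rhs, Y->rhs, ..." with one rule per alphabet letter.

A->BD, B->AD, C->A, D->C

  step 0 ⇒ step 1: CCA ⇒ A·A·BD
    A ↦ BD
    C ↦ A
    B ↦ AD  (constrained at step 1)
    D ↦ C  (constrained at step 1)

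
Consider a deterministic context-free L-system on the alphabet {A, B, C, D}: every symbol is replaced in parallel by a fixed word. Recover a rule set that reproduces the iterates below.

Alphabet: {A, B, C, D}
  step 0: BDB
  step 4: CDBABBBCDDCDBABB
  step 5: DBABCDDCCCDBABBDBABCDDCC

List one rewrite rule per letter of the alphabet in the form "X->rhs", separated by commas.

  step 4 ⇒ step 5: CDBABBBCDDCDBABB ⇒ DBA·B·C·DD·C·C·C·DBA·B·B·DBA·B·C·DD·C·C
    A ↦ DD
    B ↦ C
    C ↦ DBA
    D ↦ B

A->DD, B->C, C->DBA, D->B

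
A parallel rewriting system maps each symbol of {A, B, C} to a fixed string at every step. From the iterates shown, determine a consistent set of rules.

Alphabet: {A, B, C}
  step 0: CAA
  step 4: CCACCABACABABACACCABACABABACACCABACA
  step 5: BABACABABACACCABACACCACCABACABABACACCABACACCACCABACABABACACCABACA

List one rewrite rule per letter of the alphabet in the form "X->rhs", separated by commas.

A->CA, B->C, C->BA

  step 4 ⇒ step 5: CCACCABACABABACACCABACABABACACCABACA ⇒ BA·BA·CA·BA·BA·CA·C·CA·BA·CA·C·CA·C·CA·BA·CA·BA·BA·CA·C·CA·BA·CA·C·CA·C·CA·BA·CA·BA·BA·CA·C·CA·BA·CA
    A ↦ CA
    B ↦ C
    C ↦ BA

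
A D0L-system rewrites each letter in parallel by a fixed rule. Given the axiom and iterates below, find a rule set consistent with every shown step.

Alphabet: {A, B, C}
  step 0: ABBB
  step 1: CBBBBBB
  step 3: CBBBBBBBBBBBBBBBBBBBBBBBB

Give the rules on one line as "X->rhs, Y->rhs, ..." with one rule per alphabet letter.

  step 0 ⇒ step 1: ABBB ⇒ C·BB·BB·BB
    A ↦ C
    B ↦ BB
    C ↦ A  (constrained at step 1)

A->C, B->BB, C->A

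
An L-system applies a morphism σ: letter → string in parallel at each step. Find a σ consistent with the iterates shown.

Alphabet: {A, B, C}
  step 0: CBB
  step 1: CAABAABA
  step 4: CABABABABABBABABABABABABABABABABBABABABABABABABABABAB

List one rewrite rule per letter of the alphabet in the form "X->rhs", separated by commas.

  step 0 ⇒ step 1: CBB ⇒ CA·ABA·ABA
    B ↦ ABA
    C ↦ CA
    A ↦ B  (constrained at step 1)

A->B, B->ABA, C->CA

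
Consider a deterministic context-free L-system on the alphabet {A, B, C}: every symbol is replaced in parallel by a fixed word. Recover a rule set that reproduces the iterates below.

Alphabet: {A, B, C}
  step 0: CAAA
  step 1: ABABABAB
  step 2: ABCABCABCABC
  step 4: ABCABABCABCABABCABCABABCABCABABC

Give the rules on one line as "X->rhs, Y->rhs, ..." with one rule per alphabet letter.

A->AB, B->C, C->AB

  step 1 ⇒ step 2: ABABABAB ⇒ AB·C·AB·C·AB·C·AB·C
    A ↦ AB
    B ↦ C
  step 0 ⇒ step 1: CAAA ⇒ AB·AB·AB·AB
    C ↦ AB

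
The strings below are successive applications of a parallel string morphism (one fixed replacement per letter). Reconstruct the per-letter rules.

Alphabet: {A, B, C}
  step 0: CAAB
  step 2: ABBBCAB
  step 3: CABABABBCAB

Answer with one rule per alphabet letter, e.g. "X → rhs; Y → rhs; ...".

A->C, B->AB, C->B

  step 2 ⇒ step 3: ABBBCAB ⇒ C·AB·AB·AB·B·C·AB
    A ↦ C
    B ↦ AB
    C ↦ B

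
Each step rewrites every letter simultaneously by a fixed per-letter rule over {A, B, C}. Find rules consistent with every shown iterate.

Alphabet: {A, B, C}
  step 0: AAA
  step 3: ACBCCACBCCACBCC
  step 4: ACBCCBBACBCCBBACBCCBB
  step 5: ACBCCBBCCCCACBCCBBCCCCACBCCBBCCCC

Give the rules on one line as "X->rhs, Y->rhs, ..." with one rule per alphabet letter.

A->AC, B->CC, C->B

  step 4 ⇒ step 5: ACBCCBBACBCCBBACBCCBB ⇒ AC·B·CC·B·B·CC·CC·AC·B·CC·B·B·CC·CC·AC·B·CC·B·B·CC·CC
    A ↦ AC
    B ↦ CC
    C ↦ B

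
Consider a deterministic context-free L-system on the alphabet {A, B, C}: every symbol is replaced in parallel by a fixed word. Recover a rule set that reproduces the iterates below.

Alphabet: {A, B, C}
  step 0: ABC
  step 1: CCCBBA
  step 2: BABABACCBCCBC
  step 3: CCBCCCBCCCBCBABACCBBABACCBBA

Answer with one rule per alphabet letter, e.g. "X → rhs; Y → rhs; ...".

  step 2 ⇒ step 3: BABABACCBCCBC ⇒ CCB·C·CCB·C·CCB·C·BA·BA·CCB·BA·BA·CCB·BA
    A ↦ C
    B ↦ CCB
    C ↦ BA

A->C, B->CCB, C->BA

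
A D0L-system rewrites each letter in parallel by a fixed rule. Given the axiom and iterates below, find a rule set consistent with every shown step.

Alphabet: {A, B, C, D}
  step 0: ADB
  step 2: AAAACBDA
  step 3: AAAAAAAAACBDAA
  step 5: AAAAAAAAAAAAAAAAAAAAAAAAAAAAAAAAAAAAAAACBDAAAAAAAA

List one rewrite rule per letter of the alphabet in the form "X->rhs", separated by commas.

A->AA, B->C, C->A, D->BD

  step 2 ⇒ step 3: AAAACBDA ⇒ AA·AA·AA·AA·A·C·BD·AA
    A ↦ AA
    B ↦ C
    C ↦ A
    D ↦ BD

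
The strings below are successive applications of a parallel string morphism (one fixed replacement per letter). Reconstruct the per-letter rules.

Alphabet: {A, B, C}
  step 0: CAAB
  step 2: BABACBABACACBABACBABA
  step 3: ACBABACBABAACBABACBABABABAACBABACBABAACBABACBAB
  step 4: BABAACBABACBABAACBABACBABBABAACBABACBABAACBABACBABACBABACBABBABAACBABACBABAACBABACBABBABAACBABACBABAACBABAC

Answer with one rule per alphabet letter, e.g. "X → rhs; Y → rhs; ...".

  step 3 ⇒ step 4: ACBABACBABAACBABACBABABABAACBABACBABAACBABACBAB ⇒ BAB·A·AC·BAB·AC·BAB·A·AC·BAB·AC·BAB·BAB·A·AC·BAB·AC·BAB·A·AC·BAB·AC·BAB·AC·BAB·AC·BAB·BAB·A·AC·BAB·AC·BAB·A·AC·BAB·AC·BAB·BAB·A·AC·BAB·AC·BAB·A·AC·BAB·AC
    A ↦ BAB
    B ↦ AC
    C ↦ A

A->BAB, B->AC, C->A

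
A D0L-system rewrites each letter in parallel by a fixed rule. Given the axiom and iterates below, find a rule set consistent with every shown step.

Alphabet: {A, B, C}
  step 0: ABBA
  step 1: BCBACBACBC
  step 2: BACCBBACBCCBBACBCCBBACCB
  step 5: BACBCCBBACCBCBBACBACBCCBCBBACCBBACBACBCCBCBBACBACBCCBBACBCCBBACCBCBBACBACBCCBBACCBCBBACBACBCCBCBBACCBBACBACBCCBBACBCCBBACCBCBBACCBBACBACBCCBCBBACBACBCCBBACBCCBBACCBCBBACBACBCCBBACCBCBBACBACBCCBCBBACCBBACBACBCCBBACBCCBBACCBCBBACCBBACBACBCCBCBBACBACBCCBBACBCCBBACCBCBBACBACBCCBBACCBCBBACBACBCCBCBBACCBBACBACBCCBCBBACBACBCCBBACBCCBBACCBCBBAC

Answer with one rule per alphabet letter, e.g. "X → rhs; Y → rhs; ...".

  step 1 ⇒ step 2: BCBACBACBC ⇒ BAC·CB·BAC·BC·CB·BAC·BC·CB·BAC·CB
    A ↦ BC
    B ↦ BAC
    C ↦ CB

A->BC, B->BAC, C->CB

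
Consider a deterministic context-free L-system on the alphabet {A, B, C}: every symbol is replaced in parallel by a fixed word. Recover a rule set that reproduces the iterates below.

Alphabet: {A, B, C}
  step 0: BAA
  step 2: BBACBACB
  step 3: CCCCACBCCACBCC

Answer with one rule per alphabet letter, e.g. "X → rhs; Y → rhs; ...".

A->AC, B->CC, C->B

  step 2 ⇒ step 3: BBACBACB ⇒ CC·CC·AC·B·CC·AC·B·CC
    A ↦ AC
    B ↦ CC
    C ↦ B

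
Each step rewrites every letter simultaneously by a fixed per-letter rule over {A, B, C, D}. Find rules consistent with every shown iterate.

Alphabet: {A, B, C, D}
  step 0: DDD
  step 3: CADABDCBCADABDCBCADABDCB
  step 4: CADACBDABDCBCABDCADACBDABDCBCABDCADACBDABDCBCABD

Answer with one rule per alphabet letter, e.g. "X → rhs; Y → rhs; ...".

  step 3 ⇒ step 4: CADABDCBCADABDCBCADABDCB ⇒ CA·DA·CB·DA·BD·CB·CA·BD·CA·DA·CB·DA·BD·CB·CA·BD·CA·DA·CB·DA·BD·CB·CA·BD
    A ↦ DA
    B ↦ BD
    C ↦ CA
    D ↦ CB

A->DA, B->BD, C->CA, D->CB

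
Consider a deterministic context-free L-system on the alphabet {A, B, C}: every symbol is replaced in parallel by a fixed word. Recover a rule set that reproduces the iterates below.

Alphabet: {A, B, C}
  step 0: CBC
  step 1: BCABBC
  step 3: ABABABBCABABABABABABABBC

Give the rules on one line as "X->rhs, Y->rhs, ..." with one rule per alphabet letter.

A->AB, B->AB, C->BC

  step 0 ⇒ step 1: CBC ⇒ BC·AB·BC
    B ↦ AB
    C ↦ BC
    A ↦ AB  (constrained at step 1)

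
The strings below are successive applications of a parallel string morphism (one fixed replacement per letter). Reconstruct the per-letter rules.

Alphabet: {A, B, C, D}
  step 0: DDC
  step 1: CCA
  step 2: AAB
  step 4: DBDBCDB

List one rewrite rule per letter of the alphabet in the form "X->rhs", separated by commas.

  step 1 ⇒ step 2: CCA ⇒ A·A·B
    A ↦ B
    C ↦ A
    B ↦ DB  (constrained at step 2)
  step 0 ⇒ step 1: DDC ⇒ C·C·A
    D ↦ C

A->B, B->DB, C->A, D->C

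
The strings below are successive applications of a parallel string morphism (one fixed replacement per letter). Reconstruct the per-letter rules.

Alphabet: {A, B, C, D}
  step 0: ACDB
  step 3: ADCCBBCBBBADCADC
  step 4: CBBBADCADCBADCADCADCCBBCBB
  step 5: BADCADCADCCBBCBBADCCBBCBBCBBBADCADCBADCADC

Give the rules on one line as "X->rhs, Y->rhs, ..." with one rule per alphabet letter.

A->C, B->ADC, C->B, D->B

  step 4 ⇒ step 5: CBBBADCADCBADCADCADCCBBCBB ⇒ B·ADC·ADC·ADC·C·B·B·C·B·B·ADC·C·B·B·C·B·B·C·B·B·B·ADC·ADC·B·ADC·ADC
    A ↦ C
    B ↦ ADC
    C ↦ B
    D ↦ B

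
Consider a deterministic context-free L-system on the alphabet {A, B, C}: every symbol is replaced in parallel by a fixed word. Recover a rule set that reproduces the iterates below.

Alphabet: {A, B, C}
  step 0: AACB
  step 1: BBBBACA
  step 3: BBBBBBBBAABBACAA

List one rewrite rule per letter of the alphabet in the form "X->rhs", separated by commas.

  step 0 ⇒ step 1: AACB ⇒ BB·BB·AC·A
    A ↦ BB
    B ↦ A
    C ↦ AC

A->BB, B->A, C->AC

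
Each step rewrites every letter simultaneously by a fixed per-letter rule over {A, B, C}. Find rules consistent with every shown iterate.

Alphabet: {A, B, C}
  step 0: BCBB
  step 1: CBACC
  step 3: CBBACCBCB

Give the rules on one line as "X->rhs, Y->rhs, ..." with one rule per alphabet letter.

A->B, B->C, C->BA

  step 0 ⇒ step 1: BCBB ⇒ C·BA·C·C
    B ↦ C
    C ↦ BA
    A ↦ B  (constrained at step 1)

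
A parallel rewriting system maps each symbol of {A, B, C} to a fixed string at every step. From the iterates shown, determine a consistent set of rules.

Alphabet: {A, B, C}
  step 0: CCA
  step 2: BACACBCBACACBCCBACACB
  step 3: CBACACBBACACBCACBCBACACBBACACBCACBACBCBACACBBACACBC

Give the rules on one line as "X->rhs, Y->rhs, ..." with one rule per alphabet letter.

  step 2 ⇒ step 3: BACACBCBACACBCCBACACB ⇒ C·BAC·ACB·BAC·ACB·C·ACB·C·BAC·ACB·BAC·ACB·C·ACB·ACB·C·BAC·ACB·BAC·ACB·C
    A ↦ BAC
    B ↦ C
    C ↦ ACB

A->BAC, B->C, C->ACB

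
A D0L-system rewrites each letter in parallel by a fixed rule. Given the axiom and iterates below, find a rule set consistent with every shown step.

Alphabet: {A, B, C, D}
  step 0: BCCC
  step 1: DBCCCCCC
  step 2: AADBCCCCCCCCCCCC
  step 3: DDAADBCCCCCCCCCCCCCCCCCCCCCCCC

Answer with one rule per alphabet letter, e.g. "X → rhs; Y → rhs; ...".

A->D, B->DB, C->CC, D->AA

  step 2 ⇒ step 3: AADBCCCCCCCCCCCC ⇒ D·D·AA·DB·CC·CC·CC·CC·CC·CC·CC·CC·CC·CC·CC·CC
    A ↦ D
    B ↦ DB
    C ↦ CC
    D ↦ AA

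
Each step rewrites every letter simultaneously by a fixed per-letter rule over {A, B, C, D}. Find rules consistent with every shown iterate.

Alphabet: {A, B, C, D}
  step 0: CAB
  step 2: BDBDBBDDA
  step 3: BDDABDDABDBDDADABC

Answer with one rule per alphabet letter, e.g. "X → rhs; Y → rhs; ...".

  step 2 ⇒ step 3: BDBDBBDDA ⇒ BD·DA·BD·DA·BD·BD·DA·DA·BC
    A ↦ BC
    B ↦ BD
    D ↦ DA
    C ↦ B  (constrained at step 0)

A->BC, B->BD, C->B, D->DA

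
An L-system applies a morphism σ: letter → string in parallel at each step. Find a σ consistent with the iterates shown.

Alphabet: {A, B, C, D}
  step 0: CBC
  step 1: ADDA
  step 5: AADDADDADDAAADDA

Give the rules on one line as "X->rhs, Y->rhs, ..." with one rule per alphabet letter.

  step 0 ⇒ step 1: CBC ⇒ A·DD·A
    B ↦ DD
    C ↦ A
    A ↦ BC  (constrained at step 1)
    D ↦ C  (constrained at step 1)

A->BC, B->DD, C->A, D->C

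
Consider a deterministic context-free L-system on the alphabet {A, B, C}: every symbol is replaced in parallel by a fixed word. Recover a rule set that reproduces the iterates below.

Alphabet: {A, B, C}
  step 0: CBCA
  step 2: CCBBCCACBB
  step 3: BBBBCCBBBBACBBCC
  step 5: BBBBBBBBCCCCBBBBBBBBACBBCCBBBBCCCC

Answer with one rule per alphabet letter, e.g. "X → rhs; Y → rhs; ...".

  step 2 ⇒ step 3: CCBBCCACBB ⇒ BB·BB·C·C·BB·BB·AC·BB·C·C
    A ↦ AC
    B ↦ C
    C ↦ BB

A->AC, B->C, C->BB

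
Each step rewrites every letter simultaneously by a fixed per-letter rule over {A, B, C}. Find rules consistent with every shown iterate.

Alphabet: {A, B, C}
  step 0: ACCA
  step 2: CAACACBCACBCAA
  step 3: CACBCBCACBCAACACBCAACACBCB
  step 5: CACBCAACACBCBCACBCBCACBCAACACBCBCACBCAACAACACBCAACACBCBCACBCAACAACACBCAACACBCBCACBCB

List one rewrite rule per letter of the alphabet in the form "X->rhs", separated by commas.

A->CB, B->A, C->CA

  step 2 ⇒ step 3: CAACACBCACBCAA ⇒ CA·CB·CB·CA·CB·CA·A·CA·CB·CA·A·CA·CB·CB
    A ↦ CB
    B ↦ A
    C ↦ CA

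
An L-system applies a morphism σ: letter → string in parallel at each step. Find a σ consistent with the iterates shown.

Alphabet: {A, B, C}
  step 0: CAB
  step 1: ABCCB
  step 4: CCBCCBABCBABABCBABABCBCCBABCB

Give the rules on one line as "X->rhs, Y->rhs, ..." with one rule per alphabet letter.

  step 0 ⇒ step 1: CAB ⇒ AB·C·CB
    A ↦ C
    B ↦ CB
    C ↦ AB

A->C, B->CB, C->AB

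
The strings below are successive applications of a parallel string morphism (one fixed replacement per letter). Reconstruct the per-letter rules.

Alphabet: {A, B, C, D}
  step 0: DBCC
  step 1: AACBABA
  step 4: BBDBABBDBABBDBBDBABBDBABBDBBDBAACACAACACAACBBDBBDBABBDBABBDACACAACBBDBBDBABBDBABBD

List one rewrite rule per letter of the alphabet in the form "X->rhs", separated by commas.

A->BBD, B->AC, C->BA, D->A

  step 0 ⇒ step 1: DBCC ⇒ A·AC·BA·BA
    B ↦ AC
    C ↦ BA
    D ↦ A
    A ↦ BBD  (constrained at step 1)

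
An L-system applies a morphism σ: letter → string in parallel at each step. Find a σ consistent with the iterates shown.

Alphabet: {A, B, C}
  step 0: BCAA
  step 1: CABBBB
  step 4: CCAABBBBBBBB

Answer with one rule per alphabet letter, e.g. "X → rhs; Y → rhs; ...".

  step 0 ⇒ step 1: BCAA ⇒ C·A·BB·BB
    A ↦ BB
    B ↦ C
    C ↦ A

A->BB, B->C, C->A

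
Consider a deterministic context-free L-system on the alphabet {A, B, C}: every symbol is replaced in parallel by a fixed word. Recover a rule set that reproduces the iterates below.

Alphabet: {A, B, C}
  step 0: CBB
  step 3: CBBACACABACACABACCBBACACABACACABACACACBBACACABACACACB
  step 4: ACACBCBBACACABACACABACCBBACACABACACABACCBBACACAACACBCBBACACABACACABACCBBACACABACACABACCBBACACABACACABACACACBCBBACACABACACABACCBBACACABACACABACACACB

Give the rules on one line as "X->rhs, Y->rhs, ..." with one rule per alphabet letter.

  step 3 ⇒ step 4: CBBACACABACACABACCBBACACABACACABACACACBBACACABACACACB ⇒ ACA·CB·CB·BAC·ACA·BAC·ACA·BAC·CB·BAC·ACA·BAC·ACA·BAC·CB·BAC·ACA·ACA·CB·CB·BAC·ACA·BAC·ACA·BAC·CB·BAC·ACA·BAC·ACA·BAC·CB·BAC·ACA·BAC·ACA·BAC·ACA·CB·CB·BAC·ACA·BAC·ACA·BAC·CB·BAC·ACA·BAC·ACA·BAC·ACA·CB
    A ↦ BAC
    B ↦ CB
    C ↦ ACA

A->BAC, B->CB, C->ACA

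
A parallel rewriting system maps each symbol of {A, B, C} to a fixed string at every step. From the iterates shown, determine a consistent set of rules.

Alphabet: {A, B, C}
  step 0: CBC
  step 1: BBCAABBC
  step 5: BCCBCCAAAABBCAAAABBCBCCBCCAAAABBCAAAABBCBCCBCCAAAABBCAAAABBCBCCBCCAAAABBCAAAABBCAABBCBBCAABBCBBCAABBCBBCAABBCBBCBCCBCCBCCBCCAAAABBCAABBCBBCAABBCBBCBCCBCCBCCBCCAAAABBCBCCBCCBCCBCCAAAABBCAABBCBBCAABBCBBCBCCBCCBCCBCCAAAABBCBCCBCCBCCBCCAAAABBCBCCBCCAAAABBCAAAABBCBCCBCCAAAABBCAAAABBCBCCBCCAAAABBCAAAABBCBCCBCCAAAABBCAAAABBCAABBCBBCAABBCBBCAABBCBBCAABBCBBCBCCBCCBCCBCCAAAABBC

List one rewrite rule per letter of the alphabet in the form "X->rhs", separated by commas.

A->BCC, B->AA, C->BBC

  step 0 ⇒ step 1: CBC ⇒ BBC·AA·BBC
    B ↦ AA
    C ↦ BBC
    A ↦ BCC  (constrained at step 1)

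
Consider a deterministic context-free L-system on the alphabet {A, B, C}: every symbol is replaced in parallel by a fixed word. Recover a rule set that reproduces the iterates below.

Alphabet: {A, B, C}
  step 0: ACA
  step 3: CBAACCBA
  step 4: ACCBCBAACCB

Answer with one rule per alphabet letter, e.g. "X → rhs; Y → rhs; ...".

  step 3 ⇒ step 4: CBAACCBA ⇒ A·C·CB·CB·A·A·C·CB
    A ↦ CB
    B ↦ C
    C ↦ A

A->CB, B->C, C->A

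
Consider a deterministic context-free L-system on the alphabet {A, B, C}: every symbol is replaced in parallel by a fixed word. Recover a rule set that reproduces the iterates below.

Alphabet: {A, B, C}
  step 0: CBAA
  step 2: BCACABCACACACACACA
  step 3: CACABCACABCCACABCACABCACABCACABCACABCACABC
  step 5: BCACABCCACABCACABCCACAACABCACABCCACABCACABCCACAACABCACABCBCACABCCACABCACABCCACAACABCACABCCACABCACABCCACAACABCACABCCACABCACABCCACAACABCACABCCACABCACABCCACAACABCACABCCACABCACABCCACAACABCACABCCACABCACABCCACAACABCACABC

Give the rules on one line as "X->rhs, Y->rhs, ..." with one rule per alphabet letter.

  step 2 ⇒ step 3: BCACABCACACACACACA ⇒ C·ACA·BC·ACA·BC·C·ACA·BC·ACA·BC·ACA·BC·ACA·BC·ACA·BC·ACA·BC
    A ↦ BC
    B ↦ C
    C ↦ ACA

A->BC, B->C, C->ACA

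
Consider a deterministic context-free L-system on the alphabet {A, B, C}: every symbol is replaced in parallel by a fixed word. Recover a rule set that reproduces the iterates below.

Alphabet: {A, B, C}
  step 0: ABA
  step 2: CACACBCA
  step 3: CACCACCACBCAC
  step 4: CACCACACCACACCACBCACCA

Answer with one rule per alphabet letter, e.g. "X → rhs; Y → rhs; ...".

  step 3 ⇒ step 4: CACCACCACBCAC ⇒ CA·C·CA·CA·C·CA·CA·C·CA·CB·CA·C·CA
    A ↦ C
    B ↦ CB
    C ↦ CA

A->C, B->CB, C->CA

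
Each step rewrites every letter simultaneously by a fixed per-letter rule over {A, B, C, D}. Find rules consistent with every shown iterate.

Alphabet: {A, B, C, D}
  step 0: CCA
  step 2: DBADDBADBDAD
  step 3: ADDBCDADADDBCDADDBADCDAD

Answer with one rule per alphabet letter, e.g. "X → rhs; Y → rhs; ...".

A->CD, B->DB, C->BD, D->AD

  step 2 ⇒ step 3: DBADDBADBDAD ⇒ AD·DB·CD·AD·AD·DB·CD·AD·DB·AD·CD·AD
    A ↦ CD
    B ↦ DB
    D ↦ AD
    C ↦ BD  (constrained at step 0)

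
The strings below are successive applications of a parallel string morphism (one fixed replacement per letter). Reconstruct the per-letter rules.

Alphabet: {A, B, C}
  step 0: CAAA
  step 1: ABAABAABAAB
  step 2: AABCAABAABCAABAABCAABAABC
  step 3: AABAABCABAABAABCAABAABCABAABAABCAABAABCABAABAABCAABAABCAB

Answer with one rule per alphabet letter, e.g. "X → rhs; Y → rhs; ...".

  step 2 ⇒ step 3: AABCAABAABCAABAABCAABAABC ⇒ AAB·AAB·C·AB·AAB·AAB·C·AAB·AAB·C·AB·AAB·AAB·C·AAB·AAB·C·AB·AAB·AAB·C·AAB·AAB·C·AB
    A ↦ AAB
    B ↦ C
    C ↦ AB

A->AAB, B->C, C->AB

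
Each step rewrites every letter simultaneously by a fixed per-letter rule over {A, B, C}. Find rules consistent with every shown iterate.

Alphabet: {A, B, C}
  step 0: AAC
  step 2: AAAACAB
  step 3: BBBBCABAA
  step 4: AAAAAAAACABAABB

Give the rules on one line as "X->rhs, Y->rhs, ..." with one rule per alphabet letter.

  step 3 ⇒ step 4: BBBBCABAA ⇒ AA·AA·AA·AA·CA·B·AA·B·B
    A ↦ B
    B ↦ AA
    C ↦ CA

A->B, B->AA, C->CA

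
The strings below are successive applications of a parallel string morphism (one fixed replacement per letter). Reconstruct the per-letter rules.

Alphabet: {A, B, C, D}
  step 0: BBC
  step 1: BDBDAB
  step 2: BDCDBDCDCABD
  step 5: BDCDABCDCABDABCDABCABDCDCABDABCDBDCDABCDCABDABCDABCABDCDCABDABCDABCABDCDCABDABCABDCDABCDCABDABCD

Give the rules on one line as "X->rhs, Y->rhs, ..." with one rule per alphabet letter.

  step 1 ⇒ step 2: BDBDAB ⇒ BD·CD·BD·CD·CA·BD
    A ↦ CA
    B ↦ BD
    D ↦ CD
  step 0 ⇒ step 1: BBC ⇒ BD·BD·AB
    C ↦ AB

A->CA, B->BD, C->AB, D->CD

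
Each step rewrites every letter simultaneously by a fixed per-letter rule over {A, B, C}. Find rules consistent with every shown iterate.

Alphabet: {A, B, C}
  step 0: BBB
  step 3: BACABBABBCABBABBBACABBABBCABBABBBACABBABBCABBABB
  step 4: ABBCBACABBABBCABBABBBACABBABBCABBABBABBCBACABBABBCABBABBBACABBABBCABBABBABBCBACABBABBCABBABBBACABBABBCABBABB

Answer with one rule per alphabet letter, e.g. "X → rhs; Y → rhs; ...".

A->C, B->ABB, C->BA

  step 3 ⇒ step 4: BACABBABBCABBABBBACABBABBCABBABBBACABBABBCABBABB ⇒ ABB·C·BA·C·ABB·ABB·C·ABB·ABB·BA·C·ABB·ABB·C·ABB·ABB·ABB·C·BA·C·ABB·ABB·C·ABB·ABB·BA·C·ABB·ABB·C·ABB·ABB·ABB·C·BA·C·ABB·ABB·C·ABB·ABB·BA·C·ABB·ABB·C·ABB·ABB
    A ↦ C
    B ↦ ABB
    C ↦ BA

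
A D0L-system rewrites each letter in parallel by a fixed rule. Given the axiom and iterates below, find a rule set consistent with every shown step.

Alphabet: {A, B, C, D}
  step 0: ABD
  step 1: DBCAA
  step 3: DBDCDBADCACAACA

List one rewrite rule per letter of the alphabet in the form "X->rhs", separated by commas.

  step 0 ⇒ step 1: ABD ⇒ DB·CA·A
    A ↦ DB
    B ↦ CA
    D ↦ A
    C ↦ DC  (constrained at step 1)

A->DB, B->CA, C->DC, D->A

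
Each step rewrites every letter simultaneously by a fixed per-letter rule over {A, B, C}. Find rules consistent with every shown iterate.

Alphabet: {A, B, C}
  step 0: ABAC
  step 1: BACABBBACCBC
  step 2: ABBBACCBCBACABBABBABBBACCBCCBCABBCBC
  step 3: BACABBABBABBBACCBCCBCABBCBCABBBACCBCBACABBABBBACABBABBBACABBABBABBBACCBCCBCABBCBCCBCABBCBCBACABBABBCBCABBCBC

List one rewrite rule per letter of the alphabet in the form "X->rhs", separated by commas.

  step 2 ⇒ step 3: ABBBACCBCBACABBABBABBBACCBCCBCABBCBC ⇒ BAC·ABB·ABB·ABB·BAC·CBC·CBC·ABB·CBC·ABB·BAC·CBC·BAC·ABB·ABB·BAC·ABB·ABB·BAC·ABB·ABB·ABB·BAC·CBC·CBC·ABB·CBC·CBC·ABB·CBC·BAC·ABB·ABB·CBC·ABB·CBC
    A ↦ BAC
    B ↦ ABB
    C ↦ CBC

A->BAC, B->ABB, C->CBC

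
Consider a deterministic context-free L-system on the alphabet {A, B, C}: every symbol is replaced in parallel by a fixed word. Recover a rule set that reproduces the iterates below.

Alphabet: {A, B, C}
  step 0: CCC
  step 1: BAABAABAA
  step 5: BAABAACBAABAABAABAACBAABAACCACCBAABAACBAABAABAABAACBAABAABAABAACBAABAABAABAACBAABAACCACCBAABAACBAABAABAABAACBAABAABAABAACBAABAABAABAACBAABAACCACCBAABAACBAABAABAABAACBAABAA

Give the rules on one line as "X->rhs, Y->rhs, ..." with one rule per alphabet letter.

  step 0 ⇒ step 1: CCC ⇒ BAA·BAA·BAA
    C ↦ BAA
    A ↦ C  (constrained at step 1)
    B ↦ CCA  (constrained at step 1)

A->C, B->CCA, C->BAA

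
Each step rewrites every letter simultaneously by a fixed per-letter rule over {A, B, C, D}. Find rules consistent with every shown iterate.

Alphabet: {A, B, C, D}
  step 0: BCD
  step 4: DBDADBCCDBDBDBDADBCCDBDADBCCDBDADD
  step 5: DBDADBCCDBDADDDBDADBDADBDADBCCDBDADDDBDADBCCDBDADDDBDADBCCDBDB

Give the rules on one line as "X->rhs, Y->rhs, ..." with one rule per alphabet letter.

  step 4 ⇒ step 5: DBDADBCCDBDBDBDADBCCDBDADBCCDBDADD ⇒ DB·DA·DB·CC·DB·DA·D·D·DB·DA·DB·DA·DB·DA·DB·CC·DB·DA·D·D·DB·DA·DB·CC·DB·DA·D·D·DB·DA·DB·CC·DB·DB
    A ↦ CC
    B ↦ DA
    C ↦ D
    D ↦ DB

A->CC, B->DA, C->D, D->DB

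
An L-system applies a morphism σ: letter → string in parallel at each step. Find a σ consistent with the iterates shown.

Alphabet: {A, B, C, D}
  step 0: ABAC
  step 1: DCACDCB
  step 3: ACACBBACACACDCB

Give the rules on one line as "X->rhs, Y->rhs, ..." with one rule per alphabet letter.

A->DC, B->AC, C->B, D->B

  step 0 ⇒ step 1: ABAC ⇒ DC·AC·DC·B
    A ↦ DC
    B ↦ AC
    C ↦ B
    D ↦ B  (constrained at step 1)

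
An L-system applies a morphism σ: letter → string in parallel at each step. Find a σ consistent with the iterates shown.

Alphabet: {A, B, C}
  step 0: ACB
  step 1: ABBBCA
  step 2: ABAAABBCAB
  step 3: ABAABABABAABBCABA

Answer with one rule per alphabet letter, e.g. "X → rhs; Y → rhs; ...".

A->AB, B->A, C->BBC

  step 2 ⇒ step 3: ABAAABBCAB ⇒ AB·A·AB·AB·AB·A·A·BBC·AB·A
    A ↦ AB
    B ↦ A
    C ↦ BBC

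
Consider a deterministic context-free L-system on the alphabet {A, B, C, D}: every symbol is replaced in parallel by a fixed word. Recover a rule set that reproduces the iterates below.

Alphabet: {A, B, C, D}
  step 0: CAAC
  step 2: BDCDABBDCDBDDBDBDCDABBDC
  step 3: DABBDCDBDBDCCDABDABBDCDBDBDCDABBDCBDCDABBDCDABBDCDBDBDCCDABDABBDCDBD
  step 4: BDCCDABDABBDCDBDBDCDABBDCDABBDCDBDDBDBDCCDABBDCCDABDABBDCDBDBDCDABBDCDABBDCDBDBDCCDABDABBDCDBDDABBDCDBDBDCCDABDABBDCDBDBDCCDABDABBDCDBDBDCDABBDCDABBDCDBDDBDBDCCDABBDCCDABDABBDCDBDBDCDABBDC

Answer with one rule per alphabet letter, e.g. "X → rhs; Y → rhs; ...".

  step 3 ⇒ step 4: DABBDCDBDBDCCDABDABBDCDBDBDCDABBDCBDCDABBDCDABBDCDBDBDCCDABDABBDCDBD ⇒ BDC·C·DAB·DAB·BDC·DBD·BDC·DAB·BDC·DAB·BDC·DBD·DBD·BDC·C·DAB·BDC·C·DAB·DAB·BDC·DBD·BDC·DAB·BDC·DAB·BDC·DBD·BDC·C·DAB·DAB·BDC·DBD·DAB·BDC·DBD·BDC·C·DAB·DAB·BDC·DBD·BDC·C·DAB·DAB·BDC·DBD·BDC·DAB·BDC·DAB·BDC·DBD·DBD·BDC·C·DAB·BDC·C·DAB·DAB·BDC·DBD·BDC·DAB·BDC
    A ↦ C
    B ↦ DAB
    C ↦ DBD
    D ↦ BDC

A->C, B->DAB, C->DBD, D->BDC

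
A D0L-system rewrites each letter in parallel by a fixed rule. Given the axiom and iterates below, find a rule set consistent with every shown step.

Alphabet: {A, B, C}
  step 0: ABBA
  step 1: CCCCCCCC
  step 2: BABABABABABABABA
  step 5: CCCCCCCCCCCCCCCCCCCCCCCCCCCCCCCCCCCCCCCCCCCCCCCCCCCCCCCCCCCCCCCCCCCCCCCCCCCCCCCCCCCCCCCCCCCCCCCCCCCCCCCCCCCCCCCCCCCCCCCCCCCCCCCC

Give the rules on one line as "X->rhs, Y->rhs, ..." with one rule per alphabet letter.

  step 1 ⇒ step 2: CCCCCCCC ⇒ BA·BA·BA·BA·BA·BA·BA·BA
    C ↦ BA
  step 0 ⇒ step 1: ABBA ⇒ CC·CC·CC·CC
    A ↦ CC
  step 0 ⇒ step 1: ABBA ⇒ CC·CC·CC·CC
    B ↦ CC

A->CC, B->CC, C->BA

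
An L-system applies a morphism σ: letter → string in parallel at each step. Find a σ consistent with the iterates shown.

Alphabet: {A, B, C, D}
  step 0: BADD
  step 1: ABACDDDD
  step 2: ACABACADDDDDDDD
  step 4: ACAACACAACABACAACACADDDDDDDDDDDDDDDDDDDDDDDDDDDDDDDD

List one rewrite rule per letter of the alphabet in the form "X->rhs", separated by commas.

  step 1 ⇒ step 2: ABACDDDD ⇒ AC·AB·AC·A·DD·DD·DD·DD
    A ↦ AC
    B ↦ AB
    C ↦ A
    D ↦ DD

A->AC, B->AB, C->A, D->DD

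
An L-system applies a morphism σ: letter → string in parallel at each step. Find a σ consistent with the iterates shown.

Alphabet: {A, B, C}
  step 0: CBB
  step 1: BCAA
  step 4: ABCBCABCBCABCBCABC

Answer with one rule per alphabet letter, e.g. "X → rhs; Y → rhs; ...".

A->BC, B->A, C->BC

  step 0 ⇒ step 1: CBB ⇒ BC·A·A
    B ↦ A
    C ↦ BC
    A ↦ BC  (constrained at step 1)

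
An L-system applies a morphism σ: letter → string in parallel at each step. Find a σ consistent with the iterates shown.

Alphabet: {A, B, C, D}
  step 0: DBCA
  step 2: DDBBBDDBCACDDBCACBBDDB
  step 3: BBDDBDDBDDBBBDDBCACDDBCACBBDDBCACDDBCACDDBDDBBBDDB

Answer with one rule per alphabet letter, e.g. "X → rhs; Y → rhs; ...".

  step 2 ⇒ step 3: DDBBBDDBCACDDBCACBBDDB ⇒ B·B·DDB·DDB·DDB·B·B·DDB·CAC·DDB·CAC·B·B·DDB·CAC·DDB·CAC·DDB·DDB·B·B·DDB
    A ↦ DDB
    B ↦ DDB
    C ↦ CAC
    D ↦ B

A->DDB, B->DDB, C->CAC, D->B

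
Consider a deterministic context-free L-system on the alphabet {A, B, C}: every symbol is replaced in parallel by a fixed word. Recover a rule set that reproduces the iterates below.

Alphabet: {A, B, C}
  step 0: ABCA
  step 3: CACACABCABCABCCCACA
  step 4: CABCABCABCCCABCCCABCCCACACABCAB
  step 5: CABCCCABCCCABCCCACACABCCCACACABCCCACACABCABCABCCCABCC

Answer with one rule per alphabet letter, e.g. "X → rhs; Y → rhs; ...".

A->B, B->CC, C->CA

  step 4 ⇒ step 5: CABCABCABCCCABCCCABCCCACACABCAB ⇒ CA·B·CC·CA·B·CC·CA·B·CC·CA·CA·CA·B·CC·CA·CA·CA·B·CC·CA·CA·CA·B·CA·B·CA·B·CC·CA·B·CC
    A ↦ B
    B ↦ CC
    C ↦ CA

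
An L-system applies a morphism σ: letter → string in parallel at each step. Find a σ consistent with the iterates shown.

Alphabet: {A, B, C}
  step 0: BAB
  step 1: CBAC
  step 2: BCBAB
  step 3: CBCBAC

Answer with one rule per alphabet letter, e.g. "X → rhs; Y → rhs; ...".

  step 2 ⇒ step 3: BCBAB ⇒ C·B·C·BA·C
    A ↦ BA
    B ↦ C
    C ↦ B

A->BA, B->C, C->B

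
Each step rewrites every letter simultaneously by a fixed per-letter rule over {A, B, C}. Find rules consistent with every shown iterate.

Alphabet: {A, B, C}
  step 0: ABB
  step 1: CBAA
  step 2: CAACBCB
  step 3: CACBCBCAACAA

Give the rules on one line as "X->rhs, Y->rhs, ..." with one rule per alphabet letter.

  step 2 ⇒ step 3: CAACBCB ⇒ CA·CB·CB·CA·A·CA·A
    A ↦ CB
    B ↦ A
    C ↦ CA

A->CB, B->A, C->CA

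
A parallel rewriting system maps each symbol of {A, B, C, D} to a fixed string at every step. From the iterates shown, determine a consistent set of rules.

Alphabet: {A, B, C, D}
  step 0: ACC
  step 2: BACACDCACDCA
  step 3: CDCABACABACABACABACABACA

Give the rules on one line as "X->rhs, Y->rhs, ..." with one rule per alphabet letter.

A->CA, B->CD, C->BA, D->CA

  step 2 ⇒ step 3: BACACDCACDCA ⇒ CD·CA·BA·CA·BA·CA·BA·CA·BA·CA·BA·CA
    A ↦ CA
    B ↦ CD
    C ↦ BA
    D ↦ CA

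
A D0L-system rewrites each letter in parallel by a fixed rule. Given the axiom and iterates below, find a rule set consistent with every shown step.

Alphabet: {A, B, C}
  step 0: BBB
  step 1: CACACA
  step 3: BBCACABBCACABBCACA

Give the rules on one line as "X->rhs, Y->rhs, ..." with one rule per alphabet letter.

  step 0 ⇒ step 1: BBB ⇒ CA·CA·CA
    B ↦ CA
    A ↦ BB  (constrained at step 1)
    C ↦ A  (constrained at step 1)

A->BB, B->CA, C->A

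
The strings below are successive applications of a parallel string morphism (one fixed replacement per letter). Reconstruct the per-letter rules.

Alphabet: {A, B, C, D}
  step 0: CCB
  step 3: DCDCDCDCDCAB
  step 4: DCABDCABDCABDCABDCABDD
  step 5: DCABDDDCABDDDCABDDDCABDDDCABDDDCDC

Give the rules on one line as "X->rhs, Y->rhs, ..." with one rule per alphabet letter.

A->D, B->D, C->AB, D->DC

  step 4 ⇒ step 5: DCABDCABDCABDCABDCABDD ⇒ DC·AB·D·D·DC·AB·D·D·DC·AB·D·D·DC·AB·D·D·DC·AB·D·D·DC·DC
    A ↦ D
    B ↦ D
    C ↦ AB
    D ↦ DC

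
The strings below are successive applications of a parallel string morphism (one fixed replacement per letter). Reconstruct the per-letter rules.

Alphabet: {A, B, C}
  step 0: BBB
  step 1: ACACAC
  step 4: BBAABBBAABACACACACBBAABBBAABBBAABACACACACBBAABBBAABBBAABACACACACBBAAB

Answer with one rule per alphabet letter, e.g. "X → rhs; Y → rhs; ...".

A->BB, B->AC, C->AAB

  step 0 ⇒ step 1: BBB ⇒ AC·AC·AC
    B ↦ AC
    A ↦ BB  (constrained at step 1)
    C ↦ AAB  (constrained at step 1)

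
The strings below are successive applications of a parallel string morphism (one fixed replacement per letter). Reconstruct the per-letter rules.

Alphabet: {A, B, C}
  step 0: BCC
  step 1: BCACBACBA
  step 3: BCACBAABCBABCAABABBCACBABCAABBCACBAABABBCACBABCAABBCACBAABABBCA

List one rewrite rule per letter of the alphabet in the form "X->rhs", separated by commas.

A->AB, B->BCA, C->CBA

  step 0 ⇒ step 1: BCC ⇒ BCA·CBA·CBA
    B ↦ BCA
    C ↦ CBA
    A ↦ AB  (constrained at step 1)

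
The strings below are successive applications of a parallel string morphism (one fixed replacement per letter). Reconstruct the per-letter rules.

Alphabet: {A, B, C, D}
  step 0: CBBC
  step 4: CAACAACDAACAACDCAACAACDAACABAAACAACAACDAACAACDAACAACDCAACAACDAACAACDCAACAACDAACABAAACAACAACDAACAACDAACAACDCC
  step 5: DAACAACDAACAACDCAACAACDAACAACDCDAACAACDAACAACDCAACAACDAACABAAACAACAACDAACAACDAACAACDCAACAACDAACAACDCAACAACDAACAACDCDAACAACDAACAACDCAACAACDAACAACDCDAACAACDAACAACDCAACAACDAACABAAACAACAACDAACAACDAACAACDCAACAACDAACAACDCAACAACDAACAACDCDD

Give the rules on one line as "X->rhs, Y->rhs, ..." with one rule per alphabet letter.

  step 4 ⇒ step 5: CAACAACDAACAACDCAACAACDAACABAAACAACAACDAACAACDAACAACDCAACAACDAACAACDCAACAACDAACABAAACAACAACDAACAACDAACAACDCC ⇒ D·AAC·AAC·D·AAC·AAC·D·C·AAC·AAC·D·AAC·AAC·D·C·D·AAC·AAC·D·AAC·AAC·D·C·AAC·AAC·D·AAC·ABA·AAC·AAC·AAC·D·AAC·AAC·D·AAC·AAC·D·C·AAC·AAC·D·AAC·AAC·D·C·AAC·AAC·D·AAC·AAC·D·C·D·AAC·AAC·D·AAC·AAC·D·C·AAC·AAC·D·AAC·AAC·D·C·D·AAC·AAC·D·AAC·AAC·D·C·AAC·AAC·D·AAC·ABA·AAC·AAC·AAC·D·AAC·AAC·D·AAC·AAC·D·C·AAC·AAC·D·AAC·AAC·D·C·AAC·AAC·D·AAC·AAC·D·C·D·D
    A ↦ AAC
    B ↦ ABA
    C ↦ D
    D ↦ C

A->AAC, B->ABA, C->D, D->C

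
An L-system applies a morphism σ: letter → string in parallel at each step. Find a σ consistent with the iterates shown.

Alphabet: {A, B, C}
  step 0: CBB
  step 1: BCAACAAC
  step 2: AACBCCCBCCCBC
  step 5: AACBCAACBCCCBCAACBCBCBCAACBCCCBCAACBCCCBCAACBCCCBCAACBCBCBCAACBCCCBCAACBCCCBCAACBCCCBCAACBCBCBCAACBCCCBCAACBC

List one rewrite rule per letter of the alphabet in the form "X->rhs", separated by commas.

A->C, B->AAC, C->BC

  step 1 ⇒ step 2: BCAACAAC ⇒ AAC·BC·C·C·BC·C·C·BC
    A ↦ C
    B ↦ AAC
    C ↦ BC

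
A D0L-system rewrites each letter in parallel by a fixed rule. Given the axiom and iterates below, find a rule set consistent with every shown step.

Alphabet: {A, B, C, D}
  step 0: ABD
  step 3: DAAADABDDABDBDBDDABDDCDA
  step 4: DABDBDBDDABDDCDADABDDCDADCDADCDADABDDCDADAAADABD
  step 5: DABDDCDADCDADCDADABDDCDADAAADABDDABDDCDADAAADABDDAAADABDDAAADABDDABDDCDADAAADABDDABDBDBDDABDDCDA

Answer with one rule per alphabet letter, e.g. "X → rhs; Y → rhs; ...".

A->BD, B->DC, C->AA, D->DA

  step 4 ⇒ step 5: DABDBDBDDABDDCDADABDDCDADCDADCDADABDDCDADAAADABD ⇒ DA·BD·DC·DA·DC·DA·DC·DA·DA·BD·DC·DA·DA·AA·DA·BD·DA·BD·DC·DA·DA·AA·DA·BD·DA·AA·DA·BD·DA·AA·DA·BD·DA·BD·DC·DA·DA·AA·DA·BD·DA·BD·BD·BD·DA·BD·DC·DA
    A ↦ BD
    B ↦ DC
    C ↦ AA
    D ↦ DA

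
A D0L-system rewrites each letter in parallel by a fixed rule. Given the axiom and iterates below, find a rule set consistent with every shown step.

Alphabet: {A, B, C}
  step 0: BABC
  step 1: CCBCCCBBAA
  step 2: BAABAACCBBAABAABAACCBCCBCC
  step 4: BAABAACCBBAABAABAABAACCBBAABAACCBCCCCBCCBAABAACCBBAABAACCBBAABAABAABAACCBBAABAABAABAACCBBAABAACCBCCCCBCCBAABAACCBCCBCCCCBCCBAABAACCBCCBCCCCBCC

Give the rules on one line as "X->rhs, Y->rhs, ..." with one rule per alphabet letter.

A->C, B->CCB, C->BAA

  step 1 ⇒ step 2: CCBCCCBBAA ⇒ BAA·BAA·CCB·BAA·BAA·BAA·CCB·CCB·C·C
    A ↦ C
    B ↦ CCB
    C ↦ BAA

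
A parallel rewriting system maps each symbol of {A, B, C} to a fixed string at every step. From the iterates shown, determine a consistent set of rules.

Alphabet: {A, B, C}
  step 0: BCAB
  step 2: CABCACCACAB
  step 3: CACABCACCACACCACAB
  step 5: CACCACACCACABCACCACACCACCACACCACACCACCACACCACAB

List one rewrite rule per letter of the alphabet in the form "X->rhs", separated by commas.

A->C, B->AB, C->CA

  step 2 ⇒ step 3: CABCACCACAB ⇒ CA·C·AB·CA·C·CA·CA·C·CA·C·AB
    A ↦ C
    B ↦ AB
    C ↦ CA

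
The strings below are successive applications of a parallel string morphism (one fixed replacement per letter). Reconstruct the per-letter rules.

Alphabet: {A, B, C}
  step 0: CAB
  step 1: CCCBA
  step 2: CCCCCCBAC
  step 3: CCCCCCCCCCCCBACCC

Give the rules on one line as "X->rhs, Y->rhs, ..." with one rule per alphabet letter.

  step 2 ⇒ step 3: CCCCCCBAC ⇒ CC·CC·CC·CC·CC·CC·BA·C·CC
    A ↦ C
    B ↦ BA
    C ↦ CC

A->C, B->BA, C->CC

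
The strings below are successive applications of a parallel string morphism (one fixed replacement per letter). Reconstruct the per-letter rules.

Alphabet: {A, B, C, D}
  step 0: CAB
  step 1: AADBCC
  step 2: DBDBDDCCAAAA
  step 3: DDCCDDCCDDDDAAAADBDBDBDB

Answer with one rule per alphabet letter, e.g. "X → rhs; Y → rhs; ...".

  step 2 ⇒ step 3: DBDBDDCCAAAA ⇒ DD·CC·DD·CC·DD·DD·AA·AA·DB·DB·DB·DB
    A ↦ DB
    B ↦ CC
    C ↦ AA
    D ↦ DD

A->DB, B->CC, C->AA, D->DD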